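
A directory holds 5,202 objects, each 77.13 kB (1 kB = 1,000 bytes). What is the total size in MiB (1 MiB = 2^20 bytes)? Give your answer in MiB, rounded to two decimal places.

Total = 5,202 × 77.13 kB = 401230.26 kB
= 401230.26 × 1,000 bytes = 401,230,260 bytes
1 MiB = 1,048,576 bytes
401,230,260 / 1,048,576 = 382.64 MiB

382.64 MiB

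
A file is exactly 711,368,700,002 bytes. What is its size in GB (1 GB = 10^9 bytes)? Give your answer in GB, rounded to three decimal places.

711,368,700,002 bytes given.
1 GB = 10^9 bytes = 1,000,000,000 bytes
711,368,700,002 / 1,000,000,000 = 711.369 GB

711.369 GB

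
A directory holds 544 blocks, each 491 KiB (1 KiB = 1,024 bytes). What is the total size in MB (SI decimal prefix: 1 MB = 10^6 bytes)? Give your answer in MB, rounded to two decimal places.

273.51 MB

Total = 544 × 491 KiB = 267,104 KiB
= 267,104 × 1,024 bytes = 273,514,496 bytes
1 MB = 1,000,000 bytes
273,514,496 / 1,000,000 = 273.51 MB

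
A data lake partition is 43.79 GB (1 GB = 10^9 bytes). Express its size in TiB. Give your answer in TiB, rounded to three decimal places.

43.79 GB × 1,000,000,000 bytes/GB = 43,790,000,000 bytes
1 TiB = 1,099,511,627,776 bytes
43,790,000,000 / 1,099,511,627,776 = 0.040 TiB

0.040 TiB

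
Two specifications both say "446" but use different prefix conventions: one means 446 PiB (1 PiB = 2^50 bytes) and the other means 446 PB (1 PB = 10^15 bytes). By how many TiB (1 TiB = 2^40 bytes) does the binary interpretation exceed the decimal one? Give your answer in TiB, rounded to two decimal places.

51,069.36 TiB

446 PiB = 446 × 1,125,899,906,842,624 = 502,151,358,451,810,304 bytes
446 PB = 446 × 1,000,000,000,000,000 = 446,000,000,000,000,000 bytes
difference = 56,151,358,451,810,304 bytes
56,151,358,451,810,304 / 1,099,511,627,776 = 51,069.36 TiB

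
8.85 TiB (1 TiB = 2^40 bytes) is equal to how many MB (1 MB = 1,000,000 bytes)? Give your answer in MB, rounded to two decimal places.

9,730,677.91 MB

8.85 TiB × 1,099,511,627,776 bytes/TiB = 9,730,677,905,817.6 bytes
1 MB = 1,000,000 bytes
9,730,677,905,817.6 / 1,000,000 = 9,730,677.91 MB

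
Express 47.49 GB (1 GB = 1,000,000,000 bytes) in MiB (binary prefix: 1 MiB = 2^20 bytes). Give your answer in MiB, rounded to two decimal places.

47.49 GB = 47.49 × 10^9 bytes = 47,490,000,000 bytes
1 MiB = 2^20 bytes = 1,048,576 bytes
47,490,000,000 / 1,048,576 = 45,289.99 MiB

45,289.99 MiB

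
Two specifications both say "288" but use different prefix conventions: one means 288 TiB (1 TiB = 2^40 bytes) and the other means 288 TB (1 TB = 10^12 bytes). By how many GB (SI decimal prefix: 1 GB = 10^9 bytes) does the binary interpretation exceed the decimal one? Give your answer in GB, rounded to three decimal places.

288 TiB = 288 × 1,099,511,627,776 = 316,659,348,799,488 bytes
288 TB = 288 × 1,000,000,000,000 = 288,000,000,000,000 bytes
difference = 28,659,348,799,488 bytes
28,659,348,799,488 / 1,000,000,000 = 28,659.349 GB

28,659.349 GB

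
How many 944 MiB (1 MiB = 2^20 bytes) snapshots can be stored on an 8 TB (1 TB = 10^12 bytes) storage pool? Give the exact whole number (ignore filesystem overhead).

8,081

Capacity: 8 TB = 8,000,000,000,000 bytes
Per item: 944 MiB = 989,855,744 bytes
⌊8,000,000,000,000 / 989,855,744⌋ = 8,081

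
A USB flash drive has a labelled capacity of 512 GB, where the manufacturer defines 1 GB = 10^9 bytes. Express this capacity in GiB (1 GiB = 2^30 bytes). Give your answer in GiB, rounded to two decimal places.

476.84 GiB

512 GB × 1,000,000,000 bytes/GB = 512,000,000,000 bytes
1 GiB = 1,073,741,824 bytes
512,000,000,000 / 1,073,741,824 = 476.84 GiB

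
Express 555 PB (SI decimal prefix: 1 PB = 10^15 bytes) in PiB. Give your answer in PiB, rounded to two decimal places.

492.94 PiB

555 PB × 1,000,000,000,000,000 bytes/PB = 555,000,000,000,000,000 bytes
1 PiB = 1,125,899,906,842,624 bytes
555,000,000,000,000,000 / 1,125,899,906,842,624 = 492.94 PiB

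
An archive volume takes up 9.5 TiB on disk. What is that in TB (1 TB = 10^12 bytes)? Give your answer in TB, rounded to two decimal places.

10.45 TB

9.5 TiB × 1,099,511,627,776 bytes/TiB = 10,445,360,463,872 bytes
1 TB = 1,000,000,000,000 bytes
10,445,360,463,872 / 1,000,000,000,000 = 10.45 TB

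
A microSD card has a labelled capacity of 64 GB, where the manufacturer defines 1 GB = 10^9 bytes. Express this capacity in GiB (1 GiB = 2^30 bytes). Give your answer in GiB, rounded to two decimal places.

64 GB × 1,000,000,000 bytes/GB = 64,000,000,000 bytes
1 GiB = 2^30 bytes = 1,073,741,824 bytes
64,000,000,000 / 1,073,741,824 = 59.60 GiB

59.60 GiB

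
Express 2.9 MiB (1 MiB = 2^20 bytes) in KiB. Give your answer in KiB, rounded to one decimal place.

2.9 MiB = 2.9 × 2^20 bytes = 3,040,870.4 bytes
1 KiB = 2^10 bytes = 1,024 bytes
3,040,870.4 / 1,024 = 2,969.6 KiB

2,969.6 KiB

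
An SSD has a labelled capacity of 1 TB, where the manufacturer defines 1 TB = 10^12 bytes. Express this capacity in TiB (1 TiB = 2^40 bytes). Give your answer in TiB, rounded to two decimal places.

0.91 TiB

1 TB = 1 × 10^12 bytes = 1,000,000,000,000 bytes
1 TiB = 2^40 bytes = 1,099,511,627,776 bytes
1,000,000,000,000 / 1,099,511,627,776 = 0.91 TiB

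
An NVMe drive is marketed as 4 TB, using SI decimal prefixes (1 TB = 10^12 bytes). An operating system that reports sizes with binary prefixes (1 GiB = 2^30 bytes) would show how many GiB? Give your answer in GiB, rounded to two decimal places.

4 TB = 4 × 10^12 bytes = 4,000,000,000,000 bytes
1 GiB = 1,073,741,824 bytes
4,000,000,000,000 / 1,073,741,824 = 3,725.29 GiB

3,725.29 GiB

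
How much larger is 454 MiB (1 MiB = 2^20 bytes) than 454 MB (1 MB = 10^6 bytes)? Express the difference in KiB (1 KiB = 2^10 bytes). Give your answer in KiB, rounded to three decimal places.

454 MiB = 454 × 1,048,576 = 476,053,504 bytes
454 MB = 454 × 1,000,000 = 454,000,000 bytes
difference = 22,053,504 bytes
22,053,504 / 1,024 = 21,536.625 KiB

21,536.625 KiB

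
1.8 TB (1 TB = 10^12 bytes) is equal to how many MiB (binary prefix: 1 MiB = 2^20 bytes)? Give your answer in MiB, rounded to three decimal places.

1,716,613.770 MiB

1.8 TB × 1,000,000,000,000 bytes/TB = 1,800,000,000,000 bytes
1 MiB = 2^20 bytes = 1,048,576 bytes
1,800,000,000,000 / 1,048,576 = 1,716,613.770 MiB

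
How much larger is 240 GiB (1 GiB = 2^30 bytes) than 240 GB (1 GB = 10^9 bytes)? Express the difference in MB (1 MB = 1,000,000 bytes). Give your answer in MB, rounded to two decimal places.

240 GiB = 240 × 1,073,741,824 = 257,698,037,760 bytes
240 GB = 240 × 1,000,000,000 = 240,000,000,000 bytes
difference = 17,698,037,760 bytes
17,698,037,760 / 1,000,000 = 17,698.04 MB

17,698.04 MB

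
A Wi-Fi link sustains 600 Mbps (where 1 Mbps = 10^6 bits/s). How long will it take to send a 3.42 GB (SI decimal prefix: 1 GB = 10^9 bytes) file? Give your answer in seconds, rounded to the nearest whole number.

3.42 GB = 3,420,000,000 bytes = 27,360,000,000 bits
600 Mbps = 600,000,000 bits/s
time = 27,360,000,000 / 600,000,000 = 46 s

46 seconds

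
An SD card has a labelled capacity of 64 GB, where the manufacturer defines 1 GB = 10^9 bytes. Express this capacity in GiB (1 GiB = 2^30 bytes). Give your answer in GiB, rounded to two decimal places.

64 GB = 64 × 10^9 bytes = 64,000,000,000 bytes
1 GiB = 2^30 bytes = 1,073,741,824 bytes
64,000,000,000 / 1,073,741,824 = 59.60 GiB

59.60 GiB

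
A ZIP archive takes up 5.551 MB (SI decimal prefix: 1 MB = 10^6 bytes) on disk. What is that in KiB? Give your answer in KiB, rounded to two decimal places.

5.551 MB × 1,000,000 bytes/MB = 5,551,000 bytes
1 KiB = 2^10 bytes = 1,024 bytes
5,551,000 / 1,024 = 5,420.90 KiB

5,420.90 KiB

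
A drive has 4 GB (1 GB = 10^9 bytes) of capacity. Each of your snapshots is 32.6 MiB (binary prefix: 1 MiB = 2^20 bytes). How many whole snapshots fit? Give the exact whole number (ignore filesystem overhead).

Capacity: 4 GB = 4,000,000,000 bytes
Per item: 32.6 MiB = 34,183,577.6 bytes
⌊4,000,000,000 / 34,183,577.6⌋ = 117

117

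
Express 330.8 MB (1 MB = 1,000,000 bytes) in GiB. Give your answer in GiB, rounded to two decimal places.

330.8 MB = 330.8 × 10^6 bytes = 330,800,000 bytes
1 GiB = 2^30 bytes = 1,073,741,824 bytes
330,800,000 / 1,073,741,824 = 0.31 GiB

0.31 GiB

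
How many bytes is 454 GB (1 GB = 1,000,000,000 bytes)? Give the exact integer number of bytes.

454 × 1,000,000,000 = 454,000,000,000 bytes

454,000,000,000 bytes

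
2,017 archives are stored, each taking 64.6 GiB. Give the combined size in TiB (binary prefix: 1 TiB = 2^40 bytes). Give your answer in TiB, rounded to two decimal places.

Total = 2,017 × 64.6 GiB = 130298.2 GiB
= 130298.2 × 1,073,741,824 bytes = 139,906,626,931,916.8 bytes
1 TiB = 1,099,511,627,776 bytes
139,906,626,931,916.8 / 1,099,511,627,776 = 127.24 TiB

127.24 TiB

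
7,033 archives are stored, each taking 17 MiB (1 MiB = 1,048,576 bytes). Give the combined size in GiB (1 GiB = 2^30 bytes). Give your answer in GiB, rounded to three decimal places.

116.759 GiB

Total = 7,033 × 17 MiB = 119,561 MiB
= 119,561 × 1,048,576 bytes = 125,368,795,136 bytes
1 GiB = 1,073,741,824 bytes
125,368,795,136 / 1,073,741,824 = 116.759 GiB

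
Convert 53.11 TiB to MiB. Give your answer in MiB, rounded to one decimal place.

55,689,871.4 MiB

53.11 TiB × 1,099,511,627,776 bytes/TiB = 58,395,062,551,183.36 bytes
1 MiB = 1,048,576 bytes
58,395,062,551,183.36 / 1,048,576 = 55,689,871.4 MiB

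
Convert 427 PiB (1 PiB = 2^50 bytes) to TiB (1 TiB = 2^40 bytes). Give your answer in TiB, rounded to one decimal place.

437,248.0 TiB

427 PiB × 1,125,899,906,842,624 bytes/PiB = 480,759,260,221,800,448 bytes
1 TiB = 1,099,511,627,776 bytes
480,759,260,221,800,448 / 1,099,511,627,776 = 437,248.0 TiB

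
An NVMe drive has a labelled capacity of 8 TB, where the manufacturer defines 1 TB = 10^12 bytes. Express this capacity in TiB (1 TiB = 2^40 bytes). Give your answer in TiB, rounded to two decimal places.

7.28 TiB

8 TB × 1,000,000,000,000 bytes/TB = 8,000,000,000,000 bytes
1 TiB = 2^40 bytes = 1,099,511,627,776 bytes
8,000,000,000,000 / 1,099,511,627,776 = 7.28 TiB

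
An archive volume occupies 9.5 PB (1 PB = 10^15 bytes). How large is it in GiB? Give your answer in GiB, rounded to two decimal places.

9.5 PB = 9.5 × 10^15 bytes = 9,500,000,000,000,000 bytes
1 GiB = 2^30 bytes = 1,073,741,824 bytes
9,500,000,000,000,000 / 1,073,741,824 = 8,847,564.46 GiB

8,847,564.46 GiB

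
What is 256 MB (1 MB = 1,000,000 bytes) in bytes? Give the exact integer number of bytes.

256 × 1,000,000 = 256,000,000 bytes

256,000,000 bytes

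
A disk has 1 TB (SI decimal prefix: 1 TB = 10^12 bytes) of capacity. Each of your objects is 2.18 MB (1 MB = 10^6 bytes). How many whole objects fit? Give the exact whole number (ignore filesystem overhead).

458,715

Capacity: 1 TB = 1,000,000,000,000 bytes
Per item: 2.18 MB = 2,180,000 bytes
⌊1,000,000,000,000 / 2,180,000⌋ = 458,715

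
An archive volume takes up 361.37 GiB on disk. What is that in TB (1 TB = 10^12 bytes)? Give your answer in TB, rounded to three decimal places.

361.37 GiB = 361.37 × 2^30 bytes = 388,018,082,938.88 bytes
1 TB = 10^12 bytes = 1,000,000,000,000 bytes
388,018,082,938.88 / 1,000,000,000,000 = 0.388 TB

0.388 TB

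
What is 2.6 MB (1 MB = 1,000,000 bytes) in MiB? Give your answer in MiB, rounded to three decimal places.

2.480 MiB

2.6 MB = 2.6 × 10^6 bytes = 2,600,000 bytes
1 MiB = 1,048,576 bytes
2,600,000 / 1,048,576 = 2.480 MiB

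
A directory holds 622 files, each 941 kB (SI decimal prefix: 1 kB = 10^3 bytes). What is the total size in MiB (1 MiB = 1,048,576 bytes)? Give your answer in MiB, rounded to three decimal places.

Total = 622 × 941 kB = 585,302 kB
= 585,302 × 1,000 bytes = 585,302,000 bytes
1 MiB = 1,048,576 bytes
585,302,000 / 1,048,576 = 558.187 MiB

558.187 MiB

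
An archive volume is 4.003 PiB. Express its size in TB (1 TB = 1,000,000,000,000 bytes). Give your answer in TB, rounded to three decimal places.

4.003 PiB = 4.003 × 2^50 bytes = 4,506,977,327,091,023.872 bytes
1 TB = 10^12 bytes = 1,000,000,000,000 bytes
4,506,977,327,091,023.872 / 1,000,000,000,000 = 4,506.977 TB

4,506.977 TB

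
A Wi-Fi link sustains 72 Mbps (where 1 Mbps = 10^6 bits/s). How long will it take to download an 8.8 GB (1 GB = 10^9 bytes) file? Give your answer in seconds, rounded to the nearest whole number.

8.8 GB = 8,800,000,000 bytes = 70,400,000,000 bits
72 Mbps = 72,000,000 bits/s
time = 70,400,000,000 / 72,000,000 = 978 s

978 seconds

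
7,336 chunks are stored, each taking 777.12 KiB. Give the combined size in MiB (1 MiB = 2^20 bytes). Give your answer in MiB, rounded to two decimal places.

5,567.34 MiB

Total = 7,336 × 777.12 KiB = 5700952.32 KiB
= 5700952.32 × 1,024 bytes = 5,837,775,175.68 bytes
1 MiB = 1,048,576 bytes
5,837,775,175.68 / 1,048,576 = 5,567.34 MiB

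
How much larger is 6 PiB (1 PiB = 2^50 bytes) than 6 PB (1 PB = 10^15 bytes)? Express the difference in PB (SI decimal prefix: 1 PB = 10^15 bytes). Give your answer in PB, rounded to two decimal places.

6 PiB = 6 × 1,125,899,906,842,624 = 6,755,399,441,055,744 bytes
6 PB = 6 × 1,000,000,000,000,000 = 6,000,000,000,000,000 bytes
difference = 755,399,441,055,744 bytes
755,399,441,055,744 / 1,000,000,000,000,000 = 0.76 PB

0.76 PB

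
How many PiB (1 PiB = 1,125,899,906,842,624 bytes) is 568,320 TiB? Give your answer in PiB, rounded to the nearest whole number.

555 PiB

568,320 TiB = 568,320 × 2^40 bytes = 624,874,448,297,656,320 bytes
1 PiB = 1,125,899,906,842,624 bytes
624,874,448,297,656,320 / 1,125,899,906,842,624 = 555 PiB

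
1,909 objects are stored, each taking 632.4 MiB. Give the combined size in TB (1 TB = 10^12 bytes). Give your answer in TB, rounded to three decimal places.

Total = 1,909 × 632.4 MiB = 1207251.6 MiB
= 1207251.6 × 1,048,576 bytes = 1,265,895,053,721.6 bytes
1 TB = 1,000,000,000,000 bytes
1,265,895,053,721.6 / 1,000,000,000,000 = 1.266 TB

1.266 TB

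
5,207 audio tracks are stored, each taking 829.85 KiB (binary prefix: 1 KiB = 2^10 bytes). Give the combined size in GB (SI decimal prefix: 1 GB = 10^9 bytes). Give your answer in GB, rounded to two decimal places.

4.42 GB

Total = 5,207 × 829.85 KiB = 4321028.95 KiB
= 4321028.95 × 1,024 bytes = 4,424,733,644.8 bytes
1 GB = 1,000,000,000 bytes
4,424,733,644.8 / 1,000,000,000 = 4.42 GB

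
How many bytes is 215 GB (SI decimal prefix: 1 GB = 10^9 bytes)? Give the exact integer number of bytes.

215,000,000,000 bytes

215 × 1,000,000,000 = 215,000,000,000 bytes  (1 GB = 10^9 bytes)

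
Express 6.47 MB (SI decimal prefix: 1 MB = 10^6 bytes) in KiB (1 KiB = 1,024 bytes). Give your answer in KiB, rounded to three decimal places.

6,318.359 KiB

6.47 MB × 1,000,000 bytes/MB = 6,470,000 bytes
1 KiB = 2^10 bytes = 1,024 bytes
6,470,000 / 1,024 = 6,318.359 KiB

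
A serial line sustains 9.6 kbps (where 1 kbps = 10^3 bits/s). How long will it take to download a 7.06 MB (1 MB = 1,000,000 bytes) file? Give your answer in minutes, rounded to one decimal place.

98.1 minutes

7.06 MB = 7,060,000 bytes = 56,480,000 bits
9.6 kbps = 9,600 bits/s
time = 56,480,000 / 9,600 = 5,883.33 s
5,883.33 s / 60 = 98.1 minutes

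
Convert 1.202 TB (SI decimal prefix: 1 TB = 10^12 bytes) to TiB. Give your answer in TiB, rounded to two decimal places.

1.09 TiB

1.202 TB = 1.202 × 10^12 bytes = 1,202,000,000,000 bytes
1 TiB = 1,099,511,627,776 bytes
1,202,000,000,000 / 1,099,511,627,776 = 1.09 TiB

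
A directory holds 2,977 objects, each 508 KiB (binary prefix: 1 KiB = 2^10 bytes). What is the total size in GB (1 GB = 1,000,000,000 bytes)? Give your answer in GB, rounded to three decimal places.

1.549 GB

Total = 2,977 × 508 KiB = 1,512,316 KiB
= 1,512,316 × 1,024 bytes = 1,548,611,584 bytes
1 GB = 1,000,000,000 bytes
1,548,611,584 / 1,000,000,000 = 1.549 GB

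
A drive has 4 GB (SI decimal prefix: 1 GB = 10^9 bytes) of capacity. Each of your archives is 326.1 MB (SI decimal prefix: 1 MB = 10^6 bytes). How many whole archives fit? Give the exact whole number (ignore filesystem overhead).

12

Capacity: 4 GB = 4,000,000,000 bytes
Per item: 326.1 MB = 326,100,000 bytes
⌊4,000,000,000 / 326,100,000⌋ = 12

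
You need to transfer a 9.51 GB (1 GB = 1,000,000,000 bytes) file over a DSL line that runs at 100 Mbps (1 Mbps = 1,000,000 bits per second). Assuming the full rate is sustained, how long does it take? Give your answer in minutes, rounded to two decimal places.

12.68 minutes

9.51 GB = 9,510,000,000 bytes = 76,080,000,000 bits
100 Mbps = 100,000,000 bits/s
time = 76,080,000,000 / 100,000,000 = 760.800 s
760.800 s / 60 = 12.68 minutes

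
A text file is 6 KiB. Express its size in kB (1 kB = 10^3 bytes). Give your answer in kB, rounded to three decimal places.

6 KiB × 1,024 bytes/KiB = 6,144 bytes
1 kB = 10^3 bytes = 1,000 bytes
6,144 / 1,000 = 6.144 kB

6.144 kB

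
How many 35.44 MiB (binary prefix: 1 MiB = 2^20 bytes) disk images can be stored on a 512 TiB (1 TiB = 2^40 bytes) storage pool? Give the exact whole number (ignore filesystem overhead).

Capacity: 512 TiB = 562,949,953,421,312 bytes
Per item: 35.44 MiB = 37,161,533.44 bytes
⌊562,949,953,421,312 / 37,161,533.44⌋ = 15,148,727

15,148,727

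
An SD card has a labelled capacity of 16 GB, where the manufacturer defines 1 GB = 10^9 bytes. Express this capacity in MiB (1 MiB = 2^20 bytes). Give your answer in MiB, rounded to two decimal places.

15,258.79 MiB

16 GB = 16 × 10^9 bytes = 16,000,000,000 bytes
1 MiB = 2^20 bytes = 1,048,576 bytes
16,000,000,000 / 1,048,576 = 15,258.79 MiB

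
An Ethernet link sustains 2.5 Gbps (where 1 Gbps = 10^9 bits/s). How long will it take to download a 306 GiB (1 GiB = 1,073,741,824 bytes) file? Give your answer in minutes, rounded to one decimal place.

17.5 minutes

306 GiB = 328,564,998,144 bytes = 2,628,519,985,152 bits
2.5 Gbps = 2,500,000,000 bits/s
time = 2,628,519,985,152 / 2,500,000,000 = 1,051.41 s
1,051.41 s / 60 = 17.5 minutes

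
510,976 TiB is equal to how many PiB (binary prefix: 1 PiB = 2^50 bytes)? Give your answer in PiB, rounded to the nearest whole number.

510,976 TiB = 510,976 × 2^40 bytes = 561,824,053,514,469,376 bytes
1 PiB = 2^50 bytes = 1,125,899,906,842,624 bytes
561,824,053,514,469,376 / 1,125,899,906,842,624 = 499 PiB

499 PiB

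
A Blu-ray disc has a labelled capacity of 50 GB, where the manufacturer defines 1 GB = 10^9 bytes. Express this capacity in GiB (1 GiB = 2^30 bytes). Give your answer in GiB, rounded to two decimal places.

46.57 GiB

50 GB = 50 × 10^9 bytes = 50,000,000,000 bytes
1 GiB = 1,073,741,824 bytes
50,000,000,000 / 1,073,741,824 = 46.57 GiB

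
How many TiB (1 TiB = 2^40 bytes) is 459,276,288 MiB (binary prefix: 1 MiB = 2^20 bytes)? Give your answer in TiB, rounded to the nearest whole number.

438 TiB

459,276,288 MiB = 459,276,288 × 2^20 bytes = 481,586,092,965,888 bytes
1 TiB = 2^40 bytes = 1,099,511,627,776 bytes
481,586,092,965,888 / 1,099,511,627,776 = 438 TiB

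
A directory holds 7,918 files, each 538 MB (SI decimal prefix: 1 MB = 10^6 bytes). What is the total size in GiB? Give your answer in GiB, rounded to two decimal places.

Total = 7,918 × 538 MB = 4,259,884 MB
= 4,259,884 × 1,000,000 bytes = 4,259,884,000,000 bytes
1 GiB = 1,073,741,824 bytes
4,259,884,000,000 / 1,073,741,824 = 3,967.33 GiB

3,967.33 GiB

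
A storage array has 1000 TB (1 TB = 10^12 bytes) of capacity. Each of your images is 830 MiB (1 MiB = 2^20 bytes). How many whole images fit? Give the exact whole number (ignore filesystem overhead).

1,149,005

Capacity: 1000 TB = 1,000,000,000,000,000 bytes
Per item: 830 MiB = 870,318,080 bytes
⌊1,000,000,000,000,000 / 870,318,080⌋ = 1,149,005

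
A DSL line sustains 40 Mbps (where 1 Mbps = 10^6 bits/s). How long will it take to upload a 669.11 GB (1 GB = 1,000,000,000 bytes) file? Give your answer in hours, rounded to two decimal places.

37.17 hours

669.11 GB = 669,110,000,000 bytes = 5,352,880,000,000 bits
40 Mbps = 40,000,000 bits/s
time = 5,352,880,000,000 / 40,000,000 = 133,822.0000 s
133,822.0000 s / 3600 = 37.17 hours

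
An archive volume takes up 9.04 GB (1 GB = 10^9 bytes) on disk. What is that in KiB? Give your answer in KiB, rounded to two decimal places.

9.04 GB = 9.04 × 10^9 bytes = 9,040,000,000 bytes
1 KiB = 1,024 bytes
9,040,000,000 / 1,024 = 8,828,125.00 KiB

8,828,125.00 KiB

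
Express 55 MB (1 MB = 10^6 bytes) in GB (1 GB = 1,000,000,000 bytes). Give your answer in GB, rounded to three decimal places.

55 MB = 55 × 10^6 bytes = 55,000,000 bytes
1 GB = 10^9 bytes = 1,000,000,000 bytes
55,000,000 / 1,000,000,000 = 0.055 GB

0.055 GB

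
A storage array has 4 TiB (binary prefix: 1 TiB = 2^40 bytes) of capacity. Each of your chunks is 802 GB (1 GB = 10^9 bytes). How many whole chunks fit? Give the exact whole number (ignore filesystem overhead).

Capacity: 4 TiB = 4,398,046,511,104 bytes
Per item: 802 GB = 802,000,000,000 bytes
⌊4,398,046,511,104 / 802,000,000,000⌋ = 5

5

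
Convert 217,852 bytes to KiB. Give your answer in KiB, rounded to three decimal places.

212.746 KiB

217,852 bytes given.
1 KiB = 2^10 bytes = 1,024 bytes
217,852 / 1,024 = 212.746 KiB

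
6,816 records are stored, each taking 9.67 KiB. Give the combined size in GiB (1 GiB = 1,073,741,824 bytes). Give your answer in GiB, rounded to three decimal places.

0.063 GiB

Total = 6,816 × 9.67 KiB = 65910.72 KiB
= 65910.72 × 1,024 bytes = 67,492,577.28 bytes
1 GiB = 1,073,741,824 bytes
67,492,577.28 / 1,073,741,824 = 0.063 GiB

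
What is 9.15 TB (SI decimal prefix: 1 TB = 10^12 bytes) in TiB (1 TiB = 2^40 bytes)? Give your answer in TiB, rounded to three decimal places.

9.15 TB = 9.15 × 10^12 bytes = 9,150,000,000,000 bytes
1 TiB = 1,099,511,627,776 bytes
9,150,000,000,000 / 1,099,511,627,776 = 8.322 TiB

8.322 TiB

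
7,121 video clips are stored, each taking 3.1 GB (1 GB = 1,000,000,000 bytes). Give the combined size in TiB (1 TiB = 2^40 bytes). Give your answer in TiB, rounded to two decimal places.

Total = 7,121 × 3.1 GB = 22075.1 GB
= 22075.1 × 1,000,000,000 bytes = 22,075,100,000,000 bytes
1 TiB = 1,099,511,627,776 bytes
22,075,100,000,000 / 1,099,511,627,776 = 20.08 TiB

20.08 TiB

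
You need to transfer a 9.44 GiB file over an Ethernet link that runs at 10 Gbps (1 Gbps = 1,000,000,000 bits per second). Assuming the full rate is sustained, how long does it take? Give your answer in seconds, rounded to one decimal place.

8.1 seconds

9.44 GiB = 10,136,122,818.56 bytes = 81,088,982,548.48 bits
10 Gbps = 10,000,000,000 bits/s
time = 81,088,982,548.48 / 10,000,000,000 = 8.1 s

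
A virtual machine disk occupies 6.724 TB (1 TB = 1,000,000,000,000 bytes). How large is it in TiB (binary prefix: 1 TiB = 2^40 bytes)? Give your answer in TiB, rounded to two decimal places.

6.12 TiB

6.724 TB = 6.724 × 10^12 bytes = 6,724,000,000,000 bytes
1 TiB = 1,099,511,627,776 bytes
6,724,000,000,000 / 1,099,511,627,776 = 6.12 TiB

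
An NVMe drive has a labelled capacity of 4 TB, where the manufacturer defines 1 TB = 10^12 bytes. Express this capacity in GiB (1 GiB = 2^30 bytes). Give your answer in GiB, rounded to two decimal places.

4 TB = 4 × 10^12 bytes = 4,000,000,000,000 bytes
1 GiB = 1,073,741,824 bytes
4,000,000,000,000 / 1,073,741,824 = 3,725.29 GiB

3,725.29 GiB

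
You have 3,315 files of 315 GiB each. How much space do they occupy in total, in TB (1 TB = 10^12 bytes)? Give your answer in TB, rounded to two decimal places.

1,121.23 TB

Total = 3,315 × 315 GiB = 1,044,225 GiB
= 1,044,225 × 1,073,741,824 bytes = 1,121,228,056,166,400 bytes
1 TB = 1,000,000,000,000 bytes
1,121,228,056,166,400 / 1,000,000,000,000 = 1,121.23 TB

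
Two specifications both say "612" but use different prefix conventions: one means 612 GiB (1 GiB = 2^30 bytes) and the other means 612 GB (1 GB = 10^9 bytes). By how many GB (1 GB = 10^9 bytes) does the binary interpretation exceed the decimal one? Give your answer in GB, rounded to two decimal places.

612 GiB = 612 × 1,073,741,824 = 657,129,996,288 bytes
612 GB = 612 × 1,000,000,000 = 612,000,000,000 bytes
difference = 45,129,996,288 bytes
45,129,996,288 / 1,000,000,000 = 45.13 GB

45.13 GB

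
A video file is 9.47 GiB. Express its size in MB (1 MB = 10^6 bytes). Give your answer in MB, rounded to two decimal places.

10,168.34 MB

9.47 GiB = 9.47 × 2^30 bytes = 10,168,335,073.28 bytes
1 MB = 10^6 bytes = 1,000,000 bytes
10,168,335,073.28 / 1,000,000 = 10,168.34 MB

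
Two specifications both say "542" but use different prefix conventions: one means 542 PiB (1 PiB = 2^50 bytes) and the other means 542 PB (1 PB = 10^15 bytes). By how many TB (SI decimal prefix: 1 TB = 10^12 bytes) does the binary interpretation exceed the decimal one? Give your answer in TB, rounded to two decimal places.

542 PiB = 542 × 1,125,899,906,842,624 = 610,237,749,508,702,208 bytes
542 PB = 542 × 1,000,000,000,000,000 = 542,000,000,000,000,000 bytes
difference = 68,237,749,508,702,208 bytes
68,237,749,508,702,208 / 1,000,000,000,000 = 68,237.75 TB

68,237.75 TB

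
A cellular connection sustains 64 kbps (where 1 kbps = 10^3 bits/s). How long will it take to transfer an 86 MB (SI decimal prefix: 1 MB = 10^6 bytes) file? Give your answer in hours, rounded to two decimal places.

86 MB = 86,000,000 bytes = 688,000,000 bits
64 kbps = 64,000 bits/s
time = 688,000,000 / 64,000 = 10,750.0000 s
10,750.0000 s / 3600 = 2.99 hours

2.99 hours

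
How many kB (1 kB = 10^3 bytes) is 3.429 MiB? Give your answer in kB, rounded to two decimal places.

3.429 MiB = 3.429 × 2^20 bytes = 3,595,567.104 bytes
1 kB = 10^3 bytes = 1,000 bytes
3,595,567.104 / 1,000 = 3,595.57 kB

3,595.57 kB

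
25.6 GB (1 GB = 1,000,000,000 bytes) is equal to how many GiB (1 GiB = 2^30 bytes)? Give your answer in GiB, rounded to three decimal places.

23.842 GiB

25.6 GB = 25.6 × 10^9 bytes = 25,600,000,000 bytes
1 GiB = 2^30 bytes = 1,073,741,824 bytes
25,600,000,000 / 1,073,741,824 = 23.842 GiB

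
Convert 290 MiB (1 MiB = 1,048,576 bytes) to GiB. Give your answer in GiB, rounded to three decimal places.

290 MiB × 1,048,576 bytes/MiB = 304,087,040 bytes
1 GiB = 2^30 bytes = 1,073,741,824 bytes
304,087,040 / 1,073,741,824 = 0.283 GiB

0.283 GiB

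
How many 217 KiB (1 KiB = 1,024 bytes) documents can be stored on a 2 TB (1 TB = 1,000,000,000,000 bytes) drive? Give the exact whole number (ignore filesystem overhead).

Capacity: 2 TB = 2,000,000,000,000 bytes
Per item: 217 KiB = 222,208 bytes
⌊2,000,000,000,000 / 222,208⌋ = 9,000,576

9,000,576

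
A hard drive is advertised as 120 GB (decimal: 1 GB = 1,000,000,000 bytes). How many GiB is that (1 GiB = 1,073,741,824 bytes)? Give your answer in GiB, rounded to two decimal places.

120 GB = 120 × 10^9 bytes = 120,000,000,000 bytes
1 GiB = 2^30 bytes = 1,073,741,824 bytes
120,000,000,000 / 1,073,741,824 = 111.76 GiB

111.76 GiB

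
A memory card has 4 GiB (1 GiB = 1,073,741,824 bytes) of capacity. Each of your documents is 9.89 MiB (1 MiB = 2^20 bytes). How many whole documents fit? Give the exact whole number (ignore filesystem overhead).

414

Capacity: 4 GiB = 4,294,967,296 bytes
Per item: 9.89 MiB = 10,370,416.64 bytes
⌊4,294,967,296 / 10,370,416.64⌋ = 414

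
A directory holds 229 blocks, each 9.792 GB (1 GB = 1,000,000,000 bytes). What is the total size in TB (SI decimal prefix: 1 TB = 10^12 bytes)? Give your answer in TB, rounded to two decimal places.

Total = 229 × 9.792 GB = 2242.368 GB
= 2242.368 × 1,000,000,000 bytes = 2,242,368,000,000 bytes
1 TB = 1,000,000,000,000 bytes
2,242,368,000,000 / 1,000,000,000,000 = 2.24 TB

2.24 TB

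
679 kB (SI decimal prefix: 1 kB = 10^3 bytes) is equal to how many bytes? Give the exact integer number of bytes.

679 × 1,000 = 679,000 bytes

679,000 bytes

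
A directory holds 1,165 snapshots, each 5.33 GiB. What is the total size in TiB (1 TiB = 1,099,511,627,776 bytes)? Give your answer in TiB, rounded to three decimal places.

Total = 1,165 × 5.33 GiB = 6209.45 GiB
= 6209.45 × 1,073,741,824 bytes = 6,667,346,169,036.8 bytes
1 TiB = 1,099,511,627,776 bytes
6,667,346,169,036.8 / 1,099,511,627,776 = 6.064 TiB

6.064 TiB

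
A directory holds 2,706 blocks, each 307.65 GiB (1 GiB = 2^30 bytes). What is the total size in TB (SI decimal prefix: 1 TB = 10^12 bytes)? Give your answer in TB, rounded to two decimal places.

Total = 2,706 × 307.65 GiB = 832500.9 GiB
= 832500.9 × 1,073,741,824 bytes = 893,891,034,847,641.6 bytes
1 TB = 1,000,000,000,000 bytes
893,891,034,847,641.6 / 1,000,000,000,000 = 893.89 TB

893.89 TB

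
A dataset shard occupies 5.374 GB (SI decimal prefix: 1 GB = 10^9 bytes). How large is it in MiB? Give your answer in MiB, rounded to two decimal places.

5.374 GB = 5.374 × 10^9 bytes = 5,374,000,000 bytes
1 MiB = 2^20 bytes = 1,048,576 bytes
5,374,000,000 / 1,048,576 = 5,125.05 MiB

5,125.05 MiB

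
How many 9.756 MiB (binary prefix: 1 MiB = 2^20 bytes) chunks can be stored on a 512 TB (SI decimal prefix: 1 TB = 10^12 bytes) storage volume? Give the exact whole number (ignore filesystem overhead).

Capacity: 512 TB = 512,000,000,000,000 bytes
Per item: 9.756 MiB = 10,229,907.456 bytes
⌊512,000,000,000,000 / 10,229,907.456⌋ = 50,049,328

50,049,328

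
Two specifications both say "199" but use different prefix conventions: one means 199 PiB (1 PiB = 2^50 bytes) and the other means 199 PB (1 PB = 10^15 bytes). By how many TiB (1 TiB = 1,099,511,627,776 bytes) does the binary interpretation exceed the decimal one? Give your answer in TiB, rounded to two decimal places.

199 PiB = 199 × 1,125,899,906,842,624 = 224,054,081,461,682,176 bytes
199 PB = 199 × 1,000,000,000,000,000 = 199,000,000,000,000,000 bytes
difference = 25,054,081,461,682,176 bytes
25,054,081,461,682,176 / 1,099,511,627,776 = 22,786.55 TiB

22,786.55 TiB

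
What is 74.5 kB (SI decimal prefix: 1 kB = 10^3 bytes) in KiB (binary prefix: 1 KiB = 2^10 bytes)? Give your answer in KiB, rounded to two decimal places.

72.75 KiB

74.5 kB × 1,000 bytes/kB = 74,500 bytes
1 KiB = 1,024 bytes
74,500 / 1,024 = 72.75 KiB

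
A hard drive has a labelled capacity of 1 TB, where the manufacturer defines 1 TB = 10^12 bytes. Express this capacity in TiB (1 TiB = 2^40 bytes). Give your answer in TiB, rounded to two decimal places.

0.91 TiB

1 TB = 1 × 10^12 bytes = 1,000,000,000,000 bytes
1 TiB = 1,099,511,627,776 bytes
1,000,000,000,000 / 1,099,511,627,776 = 0.91 TiB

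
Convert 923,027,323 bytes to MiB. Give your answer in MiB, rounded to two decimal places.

923,027,323 bytes given.
1 MiB = 2^20 bytes = 1,048,576 bytes
923,027,323 / 1,048,576 = 880.27 MiB

880.27 MiB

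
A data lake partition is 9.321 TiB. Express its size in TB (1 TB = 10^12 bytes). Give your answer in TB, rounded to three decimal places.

9.321 TiB = 9.321 × 2^40 bytes = 10,248,547,882,500.096 bytes
1 TB = 1,000,000,000,000 bytes
10,248,547,882,500.096 / 1,000,000,000,000 = 10.249 TB

10.249 TB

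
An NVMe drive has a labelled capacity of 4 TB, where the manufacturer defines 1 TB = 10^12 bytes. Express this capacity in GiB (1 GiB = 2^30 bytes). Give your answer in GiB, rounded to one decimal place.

3,725.3 GiB

4 TB = 4 × 10^12 bytes = 4,000,000,000,000 bytes
1 GiB = 2^30 bytes = 1,073,741,824 bytes
4,000,000,000,000 / 1,073,741,824 = 3,725.3 GiB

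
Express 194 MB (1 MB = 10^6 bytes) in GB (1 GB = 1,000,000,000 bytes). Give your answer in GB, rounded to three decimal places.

0.194 GB

194 MB × 1,000,000 bytes/MB = 194,000,000 bytes
1 GB = 10^9 bytes = 1,000,000,000 bytes
194,000,000 / 1,000,000,000 = 0.194 GB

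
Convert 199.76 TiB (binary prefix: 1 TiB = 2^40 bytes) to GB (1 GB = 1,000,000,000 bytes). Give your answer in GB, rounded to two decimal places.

219,638.44 GB

199.76 TiB = 199.76 × 2^40 bytes = 219,638,442,764,533.76 bytes
1 GB = 10^9 bytes = 1,000,000,000 bytes
219,638,442,764,533.76 / 1,000,000,000 = 219,638.44 GB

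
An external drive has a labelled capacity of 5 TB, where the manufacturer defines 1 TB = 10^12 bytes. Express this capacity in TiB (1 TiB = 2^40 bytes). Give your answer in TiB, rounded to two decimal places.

4.55 TiB

5 TB = 5 × 10^12 bytes = 5,000,000,000,000 bytes
1 TiB = 2^40 bytes = 1,099,511,627,776 bytes
5,000,000,000,000 / 1,099,511,627,776 = 4.55 TiB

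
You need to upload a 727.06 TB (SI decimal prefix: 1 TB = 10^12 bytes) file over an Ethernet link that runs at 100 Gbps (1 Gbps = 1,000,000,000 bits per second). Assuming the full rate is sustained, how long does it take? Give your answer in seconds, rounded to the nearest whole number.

727.06 TB = 727,060,000,000,000 bytes = 5,816,480,000,000,000 bits
100 Gbps = 100,000,000,000 bits/s
time = 5,816,480,000,000,000 / 100,000,000,000 = 58,165 s

58,165 seconds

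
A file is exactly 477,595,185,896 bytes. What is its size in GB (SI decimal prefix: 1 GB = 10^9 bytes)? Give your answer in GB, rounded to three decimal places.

477.595 GB

477,595,185,896 bytes given.
1 GB = 10^9 bytes = 1,000,000,000 bytes
477,595,185,896 / 1,000,000,000 = 477.595 GB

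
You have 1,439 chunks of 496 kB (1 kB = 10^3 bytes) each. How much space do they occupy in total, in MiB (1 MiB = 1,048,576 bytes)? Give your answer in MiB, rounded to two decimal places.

Total = 1,439 × 496 kB = 713,744 kB
= 713,744 × 1,000 bytes = 713,744,000 bytes
1 MiB = 1,048,576 bytes
713,744,000 / 1,048,576 = 680.68 MiB

680.68 MiB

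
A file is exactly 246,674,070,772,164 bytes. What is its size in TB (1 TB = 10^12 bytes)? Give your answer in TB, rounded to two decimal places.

246,674,070,772,164 bytes given.
1 TB = 10^12 bytes = 1,000,000,000,000 bytes
246,674,070,772,164 / 1,000,000,000,000 = 246.67 TB

246.67 TB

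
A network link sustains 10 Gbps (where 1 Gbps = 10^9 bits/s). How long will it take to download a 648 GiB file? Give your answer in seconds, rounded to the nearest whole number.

648 GiB = 695,784,701,952 bytes = 5,566,277,615,616 bits
10 Gbps = 10,000,000,000 bits/s
time = 5,566,277,615,616 / 10,000,000,000 = 557 s

557 seconds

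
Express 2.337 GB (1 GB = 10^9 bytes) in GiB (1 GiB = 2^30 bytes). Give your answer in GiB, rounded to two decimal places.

2.18 GiB

2.337 GB × 1,000,000,000 bytes/GB = 2,337,000,000 bytes
1 GiB = 2^30 bytes = 1,073,741,824 bytes
2,337,000,000 / 1,073,741,824 = 2.18 GiB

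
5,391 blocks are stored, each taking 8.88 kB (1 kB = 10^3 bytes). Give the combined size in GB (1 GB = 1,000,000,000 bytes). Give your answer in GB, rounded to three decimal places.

Total = 5,391 × 8.88 kB = 47872.08 kB
= 47872.08 × 1,000 bytes = 47,872,080 bytes
1 GB = 1,000,000,000 bytes
47,872,080 / 1,000,000,000 = 0.048 GB

0.048 GB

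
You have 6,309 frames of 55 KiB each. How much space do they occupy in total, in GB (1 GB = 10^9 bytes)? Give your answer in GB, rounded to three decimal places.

Total = 6,309 × 55 KiB = 346,995 KiB
= 346,995 × 1,024 bytes = 355,322,880 bytes
1 GB = 1,000,000,000 bytes
355,322,880 / 1,000,000,000 = 0.355 GB

0.355 GB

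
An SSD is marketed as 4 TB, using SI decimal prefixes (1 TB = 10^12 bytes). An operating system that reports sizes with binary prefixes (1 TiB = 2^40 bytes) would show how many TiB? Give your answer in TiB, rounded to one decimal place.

3.6 TiB

4 TB × 1,000,000,000,000 bytes/TB = 4,000,000,000,000 bytes
1 TiB = 2^40 bytes = 1,099,511,627,776 bytes
4,000,000,000,000 / 1,099,511,627,776 = 3.6 TiB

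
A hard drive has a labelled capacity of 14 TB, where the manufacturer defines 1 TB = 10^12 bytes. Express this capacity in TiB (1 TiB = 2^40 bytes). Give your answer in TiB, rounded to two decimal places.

12.73 TiB

14 TB = 14 × 10^12 bytes = 14,000,000,000,000 bytes
1 TiB = 2^40 bytes = 1,099,511,627,776 bytes
14,000,000,000,000 / 1,099,511,627,776 = 12.73 TiB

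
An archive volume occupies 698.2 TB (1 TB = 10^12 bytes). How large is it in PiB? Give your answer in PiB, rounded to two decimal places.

698.2 TB × 1,000,000,000,000 bytes/TB = 698,200,000,000,000 bytes
1 PiB = 1,125,899,906,842,624 bytes
698,200,000,000,000 / 1,125,899,906,842,624 = 0.62 PiB

0.62 PiB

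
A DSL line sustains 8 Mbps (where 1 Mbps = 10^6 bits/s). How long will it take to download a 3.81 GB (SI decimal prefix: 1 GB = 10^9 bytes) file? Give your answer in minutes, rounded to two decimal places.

3.81 GB = 3,810,000,000 bytes = 30,480,000,000 bits
8 Mbps = 8,000,000 bits/s
time = 30,480,000,000 / 8,000,000 = 3,810.000 s
3,810.000 s / 60 = 63.50 minutes

63.50 minutes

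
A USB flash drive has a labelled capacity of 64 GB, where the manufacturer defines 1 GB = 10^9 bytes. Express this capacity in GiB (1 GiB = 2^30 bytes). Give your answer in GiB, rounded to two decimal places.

64 GB = 64 × 10^9 bytes = 64,000,000,000 bytes
1 GiB = 1,073,741,824 bytes
64,000,000,000 / 1,073,741,824 = 59.60 GiB

59.60 GiB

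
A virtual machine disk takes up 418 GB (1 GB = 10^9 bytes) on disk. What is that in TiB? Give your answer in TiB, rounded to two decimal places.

418 GB × 1,000,000,000 bytes/GB = 418,000,000,000 bytes
1 TiB = 1,099,511,627,776 bytes
418,000,000,000 / 1,099,511,627,776 = 0.38 TiB

0.38 TiB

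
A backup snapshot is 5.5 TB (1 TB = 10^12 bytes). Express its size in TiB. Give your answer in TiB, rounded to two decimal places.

5.00 TiB

5.5 TB = 5.5 × 10^12 bytes = 5,500,000,000,000 bytes
1 TiB = 2^40 bytes = 1,099,511,627,776 bytes
5,500,000,000,000 / 1,099,511,627,776 = 5.00 TiB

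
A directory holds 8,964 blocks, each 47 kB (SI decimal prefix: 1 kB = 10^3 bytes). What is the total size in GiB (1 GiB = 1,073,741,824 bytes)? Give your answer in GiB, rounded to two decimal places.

0.39 GiB

Total = 8,964 × 47 kB = 421,308 kB
= 421,308 × 1,000 bytes = 421,308,000 bytes
1 GiB = 1,073,741,824 bytes
421,308,000 / 1,073,741,824 = 0.39 GiB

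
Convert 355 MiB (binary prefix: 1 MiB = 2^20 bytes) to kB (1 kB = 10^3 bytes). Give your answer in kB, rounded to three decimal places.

372,244.480 kB

355 MiB = 355 × 2^20 bytes = 372,244,480 bytes
1 kB = 1,000 bytes
372,244,480 / 1,000 = 372,244.480 kB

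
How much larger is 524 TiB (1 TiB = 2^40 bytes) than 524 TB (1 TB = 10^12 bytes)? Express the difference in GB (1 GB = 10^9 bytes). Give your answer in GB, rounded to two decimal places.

52,144.09 GB

524 TiB = 524 × 1,099,511,627,776 = 576,144,092,954,624 bytes
524 TB = 524 × 1,000,000,000,000 = 524,000,000,000,000 bytes
difference = 52,144,092,954,624 bytes
52,144,092,954,624 / 1,000,000,000 = 52,144.09 GB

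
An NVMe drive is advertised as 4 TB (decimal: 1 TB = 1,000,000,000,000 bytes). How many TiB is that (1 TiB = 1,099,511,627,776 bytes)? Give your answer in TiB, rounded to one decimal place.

4 TB = 4 × 10^12 bytes = 4,000,000,000,000 bytes
1 TiB = 2^40 bytes = 1,099,511,627,776 bytes
4,000,000,000,000 / 1,099,511,627,776 = 3.6 TiB

3.6 TiB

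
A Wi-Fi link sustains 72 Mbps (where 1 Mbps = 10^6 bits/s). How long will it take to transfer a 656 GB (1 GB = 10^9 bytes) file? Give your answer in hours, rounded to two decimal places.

20.25 hours

656 GB = 656,000,000,000 bytes = 5,248,000,000,000 bits
72 Mbps = 72,000,000 bits/s
time = 5,248,000,000,000 / 72,000,000 = 72,888.8889 s
72,888.8889 s / 3600 = 20.25 hours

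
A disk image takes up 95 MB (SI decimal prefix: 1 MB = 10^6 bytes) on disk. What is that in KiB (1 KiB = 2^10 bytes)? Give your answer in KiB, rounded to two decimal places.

95 MB = 95 × 10^6 bytes = 95,000,000 bytes
1 KiB = 2^10 bytes = 1,024 bytes
95,000,000 / 1,024 = 92,773.44 KiB

92,773.44 KiB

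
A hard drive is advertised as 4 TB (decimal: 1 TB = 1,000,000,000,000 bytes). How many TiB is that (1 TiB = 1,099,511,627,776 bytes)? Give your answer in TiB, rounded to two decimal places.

3.64 TiB

4 TB × 1,000,000,000,000 bytes/TB = 4,000,000,000,000 bytes
1 TiB = 1,099,511,627,776 bytes
4,000,000,000,000 / 1,099,511,627,776 = 3.64 TiB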